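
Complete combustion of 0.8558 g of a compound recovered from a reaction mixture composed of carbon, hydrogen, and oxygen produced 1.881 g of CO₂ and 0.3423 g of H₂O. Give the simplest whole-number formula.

mol C = 1.881 g CO₂ ÷ 44.009 g/mol = 0.042741 mol
mol H = 2 × 0.3423 g H₂O ÷ 18.015 g/mol = 0.038002 mol
mass O = 0.8558 − (0.51337 + 0.038306) = 0.30413 g → mol O = 0.30413 ÷ 15.999 = 0.019009 mol
Divide by the smallest (0.019009 mol): C 2.248, H 1.999, O 1.000
Multiplying each by 4 gives whole numbers: C 8.99, H 8.00, O 4.00

C9H8O4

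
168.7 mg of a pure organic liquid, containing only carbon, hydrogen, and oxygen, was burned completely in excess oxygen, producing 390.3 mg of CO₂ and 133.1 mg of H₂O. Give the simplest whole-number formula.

mol C = 0.3903 g CO₂ ÷ 44.009 g/mol = 0.0088686 mol
mol H = 2 × 0.1331 g H₂O ÷ 18.015 g/mol = 0.014777 mol
mass O = 0.1687 − (0.10652 + 0.014895) = 0.047284 g → mol O = 0.047284 ÷ 15.999 = 0.0029554 mol
Divide by the smallest (0.0029554 mol): C 3.001, H 5.000, O 1.000

C3H5O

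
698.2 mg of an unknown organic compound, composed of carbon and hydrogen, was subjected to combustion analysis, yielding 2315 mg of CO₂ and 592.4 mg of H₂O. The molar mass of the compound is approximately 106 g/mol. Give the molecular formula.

mol C = 2.315 g CO₂ ÷ 44.009 g/mol = 0.052603 mol
mol H = 2 × 0.5924 g H₂O ÷ 18.015 g/mol = 0.065767 mol
Divide by the smallest (0.052603 mol): C 1.000, H 1.250
Multiplying each by 4 gives whole numbers: C 4.00, H 5.00
Empirical formula: C4H5
Empirical-formula mass = 53.08 g/mol; 106 ÷ 53.08 ≈ 2, so the molecular formula is C8H10.

C8H10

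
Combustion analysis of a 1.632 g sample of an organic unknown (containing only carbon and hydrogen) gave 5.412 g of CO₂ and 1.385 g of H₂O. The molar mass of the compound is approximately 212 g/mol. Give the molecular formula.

mol C = 5.412 g CO₂ ÷ 44.009 g/mol = 0.12297 mol
mol H = 2 × 1.385 g H₂O ÷ 18.015 g/mol = 0.15376 mol
Divide by the smallest (0.12297 mol): C 1.000, H 1.250
Multiplying each by 4 gives whole numbers: C 4.00, H 5.00
Empirical formula: C4H5
Empirical-formula mass = 53.08 g/mol; 212 ÷ 53.08 ≈ 4, so the molecular formula is C16H20.

C16H20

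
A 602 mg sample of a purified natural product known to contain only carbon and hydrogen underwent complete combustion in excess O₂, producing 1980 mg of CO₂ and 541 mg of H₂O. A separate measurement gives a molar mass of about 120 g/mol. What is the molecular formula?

C9H12

mol C = 1.98 g CO₂ ÷ 44.009 g/mol = 0.04499 mol
mol H = 2 × 0.541 g H₂O ÷ 18.015 g/mol = 0.06006 mol
Divide by the smallest (0.04499 mol): C 1.000, H 1.335
Multiplying each by 3 gives whole numbers: C 3.00, H 4.00
Empirical formula: C3H4
Empirical-formula mass = 40.06 g/mol; 120 ÷ 40.06 ≈ 3, so the molecular formula is C9H12.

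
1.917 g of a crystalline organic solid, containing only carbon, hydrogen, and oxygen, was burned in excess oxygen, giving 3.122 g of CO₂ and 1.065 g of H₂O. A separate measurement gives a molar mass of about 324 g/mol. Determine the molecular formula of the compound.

C12H20O10

mol C = 3.122 g CO₂ ÷ 44.009 g/mol = 0.070940 mol
mol H = 2 × 1.065 g H₂O ÷ 18.015 g/mol = 0.11823 mol
mass O = 1.917 − (0.85206 + 0.11918) = 0.94576 g → mol O = 0.94576 ÷ 15.999 = 0.059114 mol
Divide by the smallest (0.059114 mol): C 1.200, H 2.000, O 1.000
Multiplying each by 5 gives whole numbers: C 6.00, H 10.00, O 5.00
Empirical formula: C6H10O5
Empirical-formula mass = 162.14 g/mol; 324 ÷ 162.14 ≈ 2, so the molecular formula is C12H20O10.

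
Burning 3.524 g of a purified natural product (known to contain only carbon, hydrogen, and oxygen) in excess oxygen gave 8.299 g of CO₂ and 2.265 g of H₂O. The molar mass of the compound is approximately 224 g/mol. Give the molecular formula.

C12H16O4

mol C = 8.299 g CO₂ ÷ 44.009 g/mol = 0.18858 mol
mol H = 2 × 2.265 g H₂O ÷ 18.015 g/mol = 0.25146 mol
mass O = 3.524 − (2.2650 + 0.25347) = 1.0056 g → mol O = 1.0056 ÷ 15.999 = 0.062851 mol
Divide by the smallest (0.062851 mol): C 3.000, H 4.001, O 1.000
Empirical formula: C3H4O
Empirical-formula mass = 56.06 g/mol; 224 ÷ 56.06 ≈ 4, so the molecular formula is C12H16O4.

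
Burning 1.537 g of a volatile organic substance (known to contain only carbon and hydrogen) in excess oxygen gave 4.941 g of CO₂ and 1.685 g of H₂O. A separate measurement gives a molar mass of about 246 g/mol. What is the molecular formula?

C18H30

mol C = 4.941 g CO₂ ÷ 44.009 g/mol = 0.11227 mol
mol H = 2 × 1.685 g H₂O ÷ 18.015 g/mol = 0.18707 mol
Divide by the smallest (0.11227 mol): C 1.000, H 1.666
Multiplying each by 3 gives whole numbers: C 3.00, H 5.00
Empirical formula: C3H5
Empirical-formula mass = 41.07 g/mol; 246 ÷ 41.07 ≈ 6, so the molecular formula is C18H30.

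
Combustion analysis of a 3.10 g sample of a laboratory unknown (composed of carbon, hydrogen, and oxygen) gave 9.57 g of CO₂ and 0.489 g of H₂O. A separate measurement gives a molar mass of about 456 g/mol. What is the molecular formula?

C32H8O4

mol C = 9.57 g CO₂ ÷ 44.009 g/mol = 0.2175 mol
mol H = 2 × 0.489 g H₂O ÷ 18.015 g/mol = 0.05429 mol
mass O = 3.10 − (2.612 + 0.05472) = 0.4334 g → mol O = 0.4334 ÷ 15.999 = 0.02709 mol
Divide by the smallest (0.02709 mol): C 8.027, H 2.004, O 1.000
Empirical formula: C8H2O
Empirical-formula mass = 114.10 g/mol; 456 ÷ 114.10 ≈ 4, so the molecular formula is C32H8O4.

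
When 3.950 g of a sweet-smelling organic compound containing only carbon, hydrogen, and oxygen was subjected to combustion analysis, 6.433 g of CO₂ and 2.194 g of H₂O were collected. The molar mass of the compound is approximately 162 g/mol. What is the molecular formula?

C6H10O5

mol C = 6.433 g CO₂ ÷ 44.009 g/mol = 0.14617 mol
mol H = 2 × 2.194 g H₂O ÷ 18.015 g/mol = 0.24357 mol
mass O = 3.950 − (1.7557 + 0.24552) = 1.9488 g → mol O = 1.9488 ÷ 15.999 = 0.12181 mol
Divide by the smallest (0.12181 mol): C 1.200, H 2.000, O 1.000
Multiplying each by 5 gives whole numbers: C 6.00, H 10.00, O 5.00
Empirical formula: C6H10O5
Empirical-formula mass = 162.14 g/mol; 162 ÷ 162.14 ≈ 1, so the molecular formula is C6H10O5.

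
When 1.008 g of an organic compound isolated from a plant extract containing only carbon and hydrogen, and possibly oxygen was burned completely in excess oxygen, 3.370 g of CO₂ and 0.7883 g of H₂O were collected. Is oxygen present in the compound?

mol C = 3.370 g CO₂ ÷ 44.009 g/mol = 0.076575 mol
mol H = 2 × 0.7883 g H₂O ÷ 18.015 g/mol = 0.087516 mol
C and H together account for 1.0080 g — essentially the entire 1.008 g sample — so the compound contains no oxygen.

no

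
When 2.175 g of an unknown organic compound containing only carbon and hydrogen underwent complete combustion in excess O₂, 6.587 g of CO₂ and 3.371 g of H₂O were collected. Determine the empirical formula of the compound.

mol C = 6.587 g CO₂ ÷ 44.009 g/mol = 0.14967 mol
mol H = 2 × 3.371 g H₂O ÷ 18.015 g/mol = 0.37424 mol
Divide by the smallest (0.14967 mol): C 1.000, H 2.500
Multiplying each by 2 gives whole numbers: C 2.00, H 5.00

C2H5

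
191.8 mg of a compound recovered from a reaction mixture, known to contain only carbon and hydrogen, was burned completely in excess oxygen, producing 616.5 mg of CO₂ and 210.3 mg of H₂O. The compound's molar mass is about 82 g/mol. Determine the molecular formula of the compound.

C6H10

mol C = 0.6165 g CO₂ ÷ 44.009 g/mol = 0.014008 mol
mol H = 2 × 0.2103 g H₂O ÷ 18.015 g/mol = 0.023347 mol
Divide by the smallest (0.014008 mol): C 1.000, H 1.667
Multiplying each by 3 gives whole numbers: C 3.00, H 5.00
Empirical formula: C3H5
Empirical-formula mass = 41.07 g/mol; 82 ÷ 41.07 ≈ 2, so the molecular formula is C6H10.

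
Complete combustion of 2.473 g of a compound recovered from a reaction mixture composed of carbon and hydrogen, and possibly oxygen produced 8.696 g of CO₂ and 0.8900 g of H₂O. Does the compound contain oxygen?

no

mol C = 8.696 g CO₂ ÷ 44.009 g/mol = 0.19760 mol
mol H = 2 × 0.8900 g H₂O ÷ 18.015 g/mol = 0.098807 mol
C and H together account for 2.4729 g — essentially the entire 2.473 g sample — so the compound contains no oxygen.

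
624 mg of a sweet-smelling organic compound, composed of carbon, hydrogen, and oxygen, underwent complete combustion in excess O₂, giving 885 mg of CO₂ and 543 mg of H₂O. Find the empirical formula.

mol C = 0.885 g CO₂ ÷ 44.009 g/mol = 0.02011 mol
mol H = 2 × 0.543 g H₂O ÷ 18.015 g/mol = 0.06028 mol
mass O = 0.624 − (0.2415 + 0.06077) = 0.3217 g → mol O = 0.3217 ÷ 15.999 = 0.02011 mol
Divide by the smallest (0.02011 mol): C 1.000, H 2.998, O 1.000

CH3O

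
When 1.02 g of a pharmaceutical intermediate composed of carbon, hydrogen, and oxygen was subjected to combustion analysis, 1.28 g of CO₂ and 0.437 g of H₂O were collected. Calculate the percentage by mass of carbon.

34.2%

mol C = 1.28 g CO₂ ÷ 44.009 g/mol = 0.02908 mol
mol H = 2 × 0.437 g H₂O ÷ 18.015 g/mol = 0.04852 mol
mass O = 1.02 − (0.3493 + 0.04890) = 0.6218 g → mol O = 0.6218 ÷ 15.999 = 0.03886 mol
mass % C = 0.3493 g ÷ 1.02 g × 100%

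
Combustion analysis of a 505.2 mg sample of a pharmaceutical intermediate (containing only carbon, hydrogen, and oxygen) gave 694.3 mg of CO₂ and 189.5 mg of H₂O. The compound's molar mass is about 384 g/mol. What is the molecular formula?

C12H16O14

mol C = 0.6943 g CO₂ ÷ 44.009 g/mol = 0.015776 mol
mol H = 2 × 0.1895 g H₂O ÷ 18.015 g/mol = 0.021038 mol
mass O = 0.5052 − (0.18949 + 0.021206) = 0.29450 g → mol O = 0.29450 ÷ 15.999 = 0.018408 mol
Divide by the smallest (0.015776 mol): C 1.000, H 1.334, O 1.167
Multiplying each by 6 gives whole numbers: C 6.00, H 8.00, O 7.00
Empirical formula: C6H8O7
Empirical-formula mass = 192.12 g/mol; 384 ÷ 192.12 ≈ 2, so the molecular formula is C12H16O14.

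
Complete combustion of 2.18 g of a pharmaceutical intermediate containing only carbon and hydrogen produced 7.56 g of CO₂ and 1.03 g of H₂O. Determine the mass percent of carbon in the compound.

94.6%

mol C = 7.56 g CO₂ ÷ 44.009 g/mol = 0.1718 mol
mol H = 2 × 1.03 g H₂O ÷ 18.015 g/mol = 0.1143 mol
mass % C = 2.063 g ÷ 2.18 g × 100%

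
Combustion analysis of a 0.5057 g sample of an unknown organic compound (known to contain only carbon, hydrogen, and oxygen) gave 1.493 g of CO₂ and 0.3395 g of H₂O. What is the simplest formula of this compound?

mol C = 1.493 g CO₂ ÷ 44.009 g/mol = 0.033925 mol
mol H = 2 × 0.3395 g H₂O ÷ 18.015 g/mol = 0.037691 mol
mass O = 0.5057 − (0.40747 + 0.037992) = 0.060236 g → mol O = 0.060236 ÷ 15.999 = 0.0037650 mol
Divide by the smallest (0.0037650 mol): C 9.011, H 10.011, O 1.000

C9H10O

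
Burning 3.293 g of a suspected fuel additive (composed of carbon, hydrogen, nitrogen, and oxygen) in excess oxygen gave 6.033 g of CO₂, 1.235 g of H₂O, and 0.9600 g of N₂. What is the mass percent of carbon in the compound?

mol C = 6.033 g CO₂ ÷ 44.009 g/mol = 0.13709 mol
mol H = 2 × 1.235 g H₂O ÷ 18.015 g/mol = 0.13711 mol
mol N = 2 × 0.9600 g N₂ ÷ 28.014 g/mol = 0.068537 mol
mass O = 3.293 − (1.6465 + 0.13820 + 0.96000) = 0.54826 g → mol O = 0.54826 ÷ 15.999 = 0.034268 mol
mass % C = 1.6465 g ÷ 3.293 g × 100%

50.00%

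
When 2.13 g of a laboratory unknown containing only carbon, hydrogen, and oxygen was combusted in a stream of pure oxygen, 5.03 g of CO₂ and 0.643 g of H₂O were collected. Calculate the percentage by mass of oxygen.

mol C = 5.03 g CO₂ ÷ 44.009 g/mol = 0.1143 mol
mol H = 2 × 0.643 g H₂O ÷ 18.015 g/mol = 0.07138 mol
mass O = 2.13 − (1.373 + 0.07196) = 0.6852 g → mol O = 0.6852 ÷ 15.999 = 0.04283 mol
mass % O = 0.6852 g ÷ 2.13 g × 100%

32.2%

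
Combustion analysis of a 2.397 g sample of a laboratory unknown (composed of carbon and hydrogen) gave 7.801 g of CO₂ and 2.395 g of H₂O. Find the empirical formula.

C2H3

mol C = 7.801 g CO₂ ÷ 44.009 g/mol = 0.17726 mol
mol H = 2 × 2.395 g H₂O ÷ 18.015 g/mol = 0.26589 mol
Divide by the smallest (0.17726 mol): C 1.000, H 1.500
Multiplying each by 2 gives whole numbers: C 2.00, H 3.00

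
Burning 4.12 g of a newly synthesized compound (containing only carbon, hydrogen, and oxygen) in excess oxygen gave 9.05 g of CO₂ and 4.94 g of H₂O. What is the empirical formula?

mol C = 9.05 g CO₂ ÷ 44.009 g/mol = 0.2056 mol
mol H = 2 × 4.94 g H₂O ÷ 18.015 g/mol = 0.5484 mol
mass O = 4.12 − (2.470 + 0.5528) = 1.097 g → mol O = 1.097 ÷ 15.999 = 0.06858 mol
Divide by the smallest (0.06858 mol): C 2.998, H 7.997, O 1.000

C3H8O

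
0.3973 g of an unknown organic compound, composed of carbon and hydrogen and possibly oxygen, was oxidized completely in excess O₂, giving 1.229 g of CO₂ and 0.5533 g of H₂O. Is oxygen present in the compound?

no

mol C = 1.229 g CO₂ ÷ 44.009 g/mol = 0.027926 mol
mol H = 2 × 0.5533 g H₂O ÷ 18.015 g/mol = 0.061427 mol
C and H together account for 0.39734 g — essentially the entire 0.3973 g sample — so the compound contains no oxygen.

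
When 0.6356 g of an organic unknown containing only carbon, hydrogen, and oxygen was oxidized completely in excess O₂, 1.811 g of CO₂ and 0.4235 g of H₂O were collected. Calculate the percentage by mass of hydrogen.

mol C = 1.811 g CO₂ ÷ 44.009 g/mol = 0.041151 mol
mol H = 2 × 0.4235 g H₂O ÷ 18.015 g/mol = 0.047016 mol
mass O = 0.6356 − (0.49426 + 0.047393) = 0.093947 g → mol O = 0.093947 ÷ 15.999 = 0.0058720 mol
mass % H = 0.047393 g ÷ 0.6356 g × 100%

7.46%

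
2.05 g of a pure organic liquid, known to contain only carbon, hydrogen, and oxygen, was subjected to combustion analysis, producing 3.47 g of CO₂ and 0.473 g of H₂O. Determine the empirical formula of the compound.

C6H4O5

mol C = 3.47 g CO₂ ÷ 44.009 g/mol = 0.07885 mol
mol H = 2 × 0.473 g H₂O ÷ 18.015 g/mol = 0.05251 mol
mass O = 2.05 − (0.9470 + 0.05293) = 1.050 g → mol O = 1.050 ÷ 15.999 = 0.06563 mol
Divide by the smallest (0.05251 mol): C 1.502, H 1.000, O 1.250
Multiplying each by 4 gives whole numbers: C 6.01, H 4.00, O 5.00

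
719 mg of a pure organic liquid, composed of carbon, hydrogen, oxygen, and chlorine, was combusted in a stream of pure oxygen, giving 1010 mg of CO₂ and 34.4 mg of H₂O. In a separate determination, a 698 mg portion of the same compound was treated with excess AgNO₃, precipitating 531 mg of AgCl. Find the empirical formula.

C6HClO5

mol C = 1.01 g CO₂ ÷ 44.009 g/mol = 0.02295 mol
mol H = 2 × 0.0344 g H₂O ÷ 18.015 g/mol = 0.003819 mol
From the AgCl data: mol Cl per gram of compound = (0.531 ÷ 143.318) ÷ 0.698 = 0.005308 mol/g, so in the 0.719 g combustion sample mol Cl = 0.003817 mol
mass O = 0.719 − (0.2757 + 0.003850 + 0.1353) = 0.3042 g → mol O = 0.3042 ÷ 15.999 = 0.01901 mol
Divide by the smallest (0.003817 mol): C 6.013, H 1.001, Cl 1.000, O 4.982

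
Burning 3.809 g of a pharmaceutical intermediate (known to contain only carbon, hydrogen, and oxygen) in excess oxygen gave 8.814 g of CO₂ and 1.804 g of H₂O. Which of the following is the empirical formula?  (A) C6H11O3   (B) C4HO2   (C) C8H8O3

(C) C8H8O3

mol C = 8.814 g CO₂ ÷ 44.009 g/mol = 0.20028 mol
mol H = 2 × 1.804 g H₂O ÷ 18.015 g/mol = 0.20028 mol
mass O = 3.809 − (2.4055 + 0.20188) = 1.2016 g → mol O = 1.2016 ÷ 15.999 = 0.075104 mol
Divide by the smallest (0.075104 mol): C 2.667, H 2.667, O 1.000
Multiplying each by 3 gives whole numbers: C 8.00, H 8.00, O 3.00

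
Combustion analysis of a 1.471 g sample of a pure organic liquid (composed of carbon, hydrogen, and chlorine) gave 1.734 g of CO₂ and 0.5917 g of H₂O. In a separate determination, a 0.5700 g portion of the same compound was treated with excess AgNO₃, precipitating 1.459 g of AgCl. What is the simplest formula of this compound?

mol C = 1.734 g CO₂ ÷ 44.009 g/mol = 0.039401 mol
mol H = 2 × 0.5917 g H₂O ÷ 18.015 g/mol = 0.065690 mol
From the AgCl data: mol Cl per gram of compound = (1.459 ÷ 143.318) ÷ 0.5700 = 0.017860 mol/g, so in the 1.471 g combustion sample mol Cl = 0.026272 mol
Divide by the smallest (0.026272 mol): C 1.500, H 2.500, Cl 1.000
Multiplying each by 2 gives whole numbers: C 3.00, H 5.00, Cl 2.00

C3H5Cl2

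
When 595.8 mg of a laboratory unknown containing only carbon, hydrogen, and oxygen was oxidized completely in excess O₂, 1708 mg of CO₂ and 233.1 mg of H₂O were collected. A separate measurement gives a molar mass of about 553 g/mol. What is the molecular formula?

C36H24O6

mol C = 1.708 g CO₂ ÷ 44.009 g/mol = 0.038810 mol
mol H = 2 × 0.2331 g H₂O ÷ 18.015 g/mol = 0.025878 mol
mass O = 0.5958 − (0.46615 + 0.026085) = 0.10356 g → mol O = 0.10356 ÷ 15.999 = 0.0064732 mol
Divide by the smallest (0.0064732 mol): C 5.996, H 3.998, O 1.000
Empirical formula: C6H4O
Empirical-formula mass = 92.10 g/mol; 553 ÷ 92.10 ≈ 6, so the molecular formula is C36H24O6.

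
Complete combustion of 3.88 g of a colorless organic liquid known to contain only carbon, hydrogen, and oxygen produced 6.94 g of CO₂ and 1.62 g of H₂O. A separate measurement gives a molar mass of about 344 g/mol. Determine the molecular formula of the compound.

mol C = 6.94 g CO₂ ÷ 44.009 g/mol = 0.1577 mol
mol H = 2 × 1.62 g H₂O ÷ 18.015 g/mol = 0.1799 mol
mass O = 3.88 − (1.894 + 0.1813) = 1.805 g → mol O = 1.805 ÷ 15.999 = 0.1128 mol
Divide by the smallest (0.1128 mol): C 1.398, H 1.594, O 1.000
Multiplying each by 5 gives whole numbers: C 6.99, H 7.97, O 5.00
Empirical formula: C7H8O5
Empirical-formula mass = 172.14 g/mol; 344 ÷ 172.14 ≈ 2, so the molecular formula is C14H16O10.

C14H16O10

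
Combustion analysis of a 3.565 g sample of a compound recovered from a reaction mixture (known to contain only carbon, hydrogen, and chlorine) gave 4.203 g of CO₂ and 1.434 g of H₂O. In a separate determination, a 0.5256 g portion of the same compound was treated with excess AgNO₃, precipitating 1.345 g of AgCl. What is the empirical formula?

C3H5Cl2

mol C = 4.203 g CO₂ ÷ 44.009 g/mol = 0.095503 mol
mol H = 2 × 1.434 g H₂O ÷ 18.015 g/mol = 0.15920 mol
From the AgCl data: mol Cl per gram of compound = (1.345 ÷ 143.318) ÷ 0.5256 = 0.017855 mol/g, so in the 3.565 g combustion sample mol Cl = 0.063654 mol
Divide by the smallest (0.063654 mol): C 1.500, H 2.501, Cl 1.000
Multiplying each by 2 gives whole numbers: C 3.00, H 5.00, Cl 2.00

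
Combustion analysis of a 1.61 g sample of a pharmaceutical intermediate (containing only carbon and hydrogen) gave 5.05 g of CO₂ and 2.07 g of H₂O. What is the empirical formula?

mol C = 5.05 g CO₂ ÷ 44.009 g/mol = 0.1147 mol
mol H = 2 × 2.07 g H₂O ÷ 18.015 g/mol = 0.2298 mol
Divide by the smallest (0.1147 mol): C 1.000, H 2.003

CH2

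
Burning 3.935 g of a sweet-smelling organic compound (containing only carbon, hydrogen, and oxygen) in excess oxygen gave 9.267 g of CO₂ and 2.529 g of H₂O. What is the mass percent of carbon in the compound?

mol C = 9.267 g CO₂ ÷ 44.009 g/mol = 0.21057 mol
mol H = 2 × 2.529 g H₂O ÷ 18.015 g/mol = 0.28077 mol
mass O = 3.935 − (2.5292 + 0.28301) = 1.1228 g → mol O = 1.1228 ÷ 15.999 = 0.070181 mol
mass % C = 2.5292 g ÷ 3.935 g × 100%

64.27%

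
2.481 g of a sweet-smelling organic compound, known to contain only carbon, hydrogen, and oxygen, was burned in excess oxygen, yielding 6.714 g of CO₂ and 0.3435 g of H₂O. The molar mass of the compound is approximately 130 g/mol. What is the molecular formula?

C8H2O2

mol C = 6.714 g CO₂ ÷ 44.009 g/mol = 0.15256 mol
mol H = 2 × 0.3435 g H₂O ÷ 18.015 g/mol = 0.038135 mol
mass O = 2.481 − (1.8324 + 0.038440) = 0.61017 g → mol O = 0.61017 ÷ 15.999 = 0.038138 mol
Divide by the smallest (0.038135 mol): C 4.001, H 1.000, O 1.000
Empirical formula: C4HO
Empirical-formula mass = 65.05 g/mol; 130 ÷ 65.05 ≈ 2, so the molecular formula is C8H2O2.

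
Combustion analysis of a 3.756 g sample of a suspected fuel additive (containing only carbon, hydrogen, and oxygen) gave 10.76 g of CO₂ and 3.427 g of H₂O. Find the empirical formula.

C9H14O

mol C = 10.76 g CO₂ ÷ 44.009 g/mol = 0.24450 mol
mol H = 2 × 3.427 g H₂O ÷ 18.015 g/mol = 0.38046 mol
mass O = 3.756 − (2.9366 + 0.38350) = 0.43586 g → mol O = 0.43586 ÷ 15.999 = 0.027243 mol
Divide by the smallest (0.027243 mol): C 8.975, H 13.965, O 1.000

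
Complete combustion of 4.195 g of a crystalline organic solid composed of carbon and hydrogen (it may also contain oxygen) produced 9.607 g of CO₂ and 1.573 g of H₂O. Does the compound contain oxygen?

mol C = 9.607 g CO₂ ÷ 44.009 g/mol = 0.21830 mol
mol H = 2 × 1.573 g H₂O ÷ 18.015 g/mol = 0.17463 mol
C and H account for only 2.7980 g of the 4.195 g sample; the remaining 1.3970 g must be oxygen.

yes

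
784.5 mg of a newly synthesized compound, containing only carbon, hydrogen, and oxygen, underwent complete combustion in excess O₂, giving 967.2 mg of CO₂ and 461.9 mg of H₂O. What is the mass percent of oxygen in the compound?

mol C = 0.9672 g CO₂ ÷ 44.009 g/mol = 0.021977 mol
mol H = 2 × 0.4619 g H₂O ÷ 18.015 g/mol = 0.051279 mol
mass O = 0.7845 − (0.26397 + 0.051690) = 0.46884 g → mol O = 0.46884 ÷ 15.999 = 0.029304 mol
mass % O = 0.46884 g ÷ 0.7845 g × 100%

59.76%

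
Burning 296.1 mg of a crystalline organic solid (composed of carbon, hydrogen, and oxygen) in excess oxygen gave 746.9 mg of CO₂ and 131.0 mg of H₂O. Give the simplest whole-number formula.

C7H6O2

mol C = 0.7469 g CO₂ ÷ 44.009 g/mol = 0.016972 mol
mol H = 2 × 0.1310 g H₂O ÷ 18.015 g/mol = 0.014543 mol
mass O = 0.2961 − (0.20385 + 0.014660) = 0.077595 g → mol O = 0.077595 ÷ 15.999 = 0.0048500 mol
Divide by the smallest (0.0048500 mol): C 3.499, H 2.999, O 1.000
Multiplying each by 2 gives whole numbers: C 7.00, H 6.00, O 2.00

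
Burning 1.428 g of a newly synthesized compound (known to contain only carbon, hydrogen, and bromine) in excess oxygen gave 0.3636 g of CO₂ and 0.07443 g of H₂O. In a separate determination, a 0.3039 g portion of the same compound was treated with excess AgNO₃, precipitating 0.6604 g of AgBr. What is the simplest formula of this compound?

mol C = 0.3636 g CO₂ ÷ 44.009 g/mol = 0.0082619 mol
mol H = 2 × 0.07443 g H₂O ÷ 18.015 g/mol = 0.0082631 mol
From the AgBr data: mol Br per gram of compound = (0.6604 ÷ 187.772) ÷ 0.3039 = 0.011573 mol/g, so in the 1.428 g combustion sample mol Br = 0.016526 mol
Divide by the smallest (0.0082619 mol): C 1.000, H 1.000, Br 2.000

CHBr2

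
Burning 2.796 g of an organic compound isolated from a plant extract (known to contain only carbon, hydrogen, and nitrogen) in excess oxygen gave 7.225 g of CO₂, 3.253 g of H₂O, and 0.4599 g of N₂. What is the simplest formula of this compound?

mol C = 7.225 g CO₂ ÷ 44.009 g/mol = 0.16417 mol
mol H = 2 × 3.253 g H₂O ÷ 18.015 g/mol = 0.36114 mol
mol N = 2 × 0.4599 g N₂ ÷ 28.014 g/mol = 0.032834 mol
Divide by the smallest (0.032834 mol): C 5.000, H 10.999, N 1.000

C5H11N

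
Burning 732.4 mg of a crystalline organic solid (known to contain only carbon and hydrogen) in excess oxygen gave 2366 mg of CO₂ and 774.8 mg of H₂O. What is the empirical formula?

mol C = 2.366 g CO₂ ÷ 44.009 g/mol = 0.053762 mol
mol H = 2 × 0.7748 g H₂O ÷ 18.015 g/mol = 0.086017 mol
Divide by the smallest (0.053762 mol): C 1.000, H 1.600
Multiplying each by 5 gives whole numbers: C 5.00, H 8.00

C5H8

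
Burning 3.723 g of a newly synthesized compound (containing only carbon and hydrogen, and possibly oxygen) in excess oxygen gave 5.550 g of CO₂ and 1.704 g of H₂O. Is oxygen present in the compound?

mol C = 5.550 g CO₂ ÷ 44.009 g/mol = 0.12611 mol
mol H = 2 × 1.704 g H₂O ÷ 18.015 g/mol = 0.18918 mol
C and H account for only 1.7054 g of the 3.723 g sample; the remaining 2.0176 g must be oxygen.

yes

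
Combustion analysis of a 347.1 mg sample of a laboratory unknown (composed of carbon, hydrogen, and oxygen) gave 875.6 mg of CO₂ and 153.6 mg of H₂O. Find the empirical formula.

mol C = 0.8756 g CO₂ ÷ 44.009 g/mol = 0.019896 mol
mol H = 2 × 0.1536 g H₂O ÷ 18.015 g/mol = 0.017052 mol
mass O = 0.3471 − (0.23897 + 0.017189) = 0.090941 g → mol O = 0.090941 ÷ 15.999 = 0.0056842 mol
Divide by the smallest (0.0056842 mol): C 3.500, H 3.000, O 1.000
Multiplying each by 2 gives whole numbers: C 7.00, H 6.00, O 2.00

C7H6O2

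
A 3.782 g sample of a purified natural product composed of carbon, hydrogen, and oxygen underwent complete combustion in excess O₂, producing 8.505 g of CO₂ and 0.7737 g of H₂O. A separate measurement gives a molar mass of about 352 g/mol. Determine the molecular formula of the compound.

mol C = 8.505 g CO₂ ÷ 44.009 g/mol = 0.19326 mol
mol H = 2 × 0.7737 g H₂O ÷ 18.015 g/mol = 0.085895 mol
mass O = 3.782 − (2.3212 + 0.086582) = 1.3742 g → mol O = 1.3742 ÷ 15.999 = 0.085894 mol
Divide by the smallest (0.085894 mol): C 2.250, H 1.000, O 1.000
Multiplying each by 4 gives whole numbers: C 9.00, H 4.00, O 4.00
Empirical formula: C9H4O4
Empirical-formula mass = 176.13 g/mol; 352 ÷ 176.13 ≈ 2, so the molecular formula is C18H8O8.

C18H8O8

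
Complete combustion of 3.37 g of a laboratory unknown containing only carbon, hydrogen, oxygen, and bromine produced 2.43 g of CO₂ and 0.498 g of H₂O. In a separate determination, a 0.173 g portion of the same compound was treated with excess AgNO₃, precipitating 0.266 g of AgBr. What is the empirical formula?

mol C = 2.43 g CO₂ ÷ 44.009 g/mol = 0.05522 mol
mol H = 2 × 0.498 g H₂O ÷ 18.015 g/mol = 0.05529 mol
From the AgBr data: mol Br per gram of compound = (0.266 ÷ 187.772) ÷ 0.173 = 0.008189 mol/g, so in the 3.37 g combustion sample mol Br = 0.02760 mol
mass O = 3.37 − (0.6632 + 0.05573 + 2.205) = 0.4461 g → mol O = 0.4461 ÷ 15.999 = 0.02788 mol
Divide by the smallest (0.02760 mol): C 2.001, H 2.004, Br 1.000, O 1.010

C2H2BrO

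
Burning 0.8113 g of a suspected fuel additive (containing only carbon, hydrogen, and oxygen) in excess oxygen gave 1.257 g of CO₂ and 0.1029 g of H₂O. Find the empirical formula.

C5H2O5

mol C = 1.257 g CO₂ ÷ 44.009 g/mol = 0.028562 mol
mol H = 2 × 0.1029 g H₂O ÷ 18.015 g/mol = 0.011424 mol
mass O = 0.8113 − (0.34306 + 0.011515) = 0.45672 g → mol O = 0.45672 ÷ 15.999 = 0.028547 mol
Divide by the smallest (0.011424 mol): C 2.500, H 1.000, O 2.499
Multiplying each by 2 gives whole numbers: C 5.00, H 2.00, O 5.00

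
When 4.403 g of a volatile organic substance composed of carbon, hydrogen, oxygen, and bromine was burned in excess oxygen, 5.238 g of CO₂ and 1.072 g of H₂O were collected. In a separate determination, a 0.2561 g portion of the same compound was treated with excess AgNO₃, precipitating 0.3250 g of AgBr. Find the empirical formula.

mol C = 5.238 g CO₂ ÷ 44.009 g/mol = 0.11902 mol
mol H = 2 × 1.072 g H₂O ÷ 18.015 g/mol = 0.11901 mol
From the AgBr data: mol Br per gram of compound = (0.3250 ÷ 187.772) ÷ 0.2561 = 0.0067584 mol/g, so in the 4.403 g combustion sample mol Br = 0.029757 mol
mass O = 4.403 − (1.4296 + 0.11996 + 2.3777) = 0.47576 g → mol O = 0.47576 ÷ 15.999 = 0.029737 mol
Divide by the smallest (0.029737 mol): C 4.003, H 4.002, Br 1.001, O 1.000

C4H4BrO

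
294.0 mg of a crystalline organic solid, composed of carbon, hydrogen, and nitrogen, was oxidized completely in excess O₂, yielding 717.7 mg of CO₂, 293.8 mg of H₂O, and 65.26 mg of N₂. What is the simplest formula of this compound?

C7H14N2

mol C = 0.7177 g CO₂ ÷ 44.009 g/mol = 0.016308 mol
mol H = 2 × 0.2938 g H₂O ÷ 18.015 g/mol = 0.032617 mol
mol N = 2 × 0.06526 g N₂ ÷ 28.014 g/mol = 0.0046591 mol
Divide by the smallest (0.0046591 mol): C 3.500, H 7.001, N 1.000
Multiplying each by 2 gives whole numbers: C 7.00, H 14.00, N 2.00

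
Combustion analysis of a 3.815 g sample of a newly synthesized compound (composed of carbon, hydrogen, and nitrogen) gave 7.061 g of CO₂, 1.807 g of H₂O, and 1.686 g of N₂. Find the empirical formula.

mol C = 7.061 g CO₂ ÷ 44.009 g/mol = 0.16044 mol
mol H = 2 × 1.807 g H₂O ÷ 18.015 g/mol = 0.20061 mol
mol N = 2 × 1.686 g N₂ ÷ 28.014 g/mol = 0.12037 mol
Divide by the smallest (0.12037 mol): C 1.333, H 1.667, N 1.000
Multiplying each by 3 gives whole numbers: C 4.00, H 5.00, N 3.00

C4H5N3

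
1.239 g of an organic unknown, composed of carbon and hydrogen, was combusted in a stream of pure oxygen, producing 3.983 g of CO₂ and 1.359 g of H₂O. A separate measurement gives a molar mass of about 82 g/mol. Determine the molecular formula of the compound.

C6H10

mol C = 3.983 g CO₂ ÷ 44.009 g/mol = 0.090504 mol
mol H = 2 × 1.359 g H₂O ÷ 18.015 g/mol = 0.15087 mol
Divide by the smallest (0.090504 mol): C 1.000, H 1.667
Multiplying each by 3 gives whole numbers: C 3.00, H 5.00
Empirical formula: C3H5
Empirical-formula mass = 41.07 g/mol; 82 ÷ 41.07 ≈ 2, so the molecular formula is C6H10.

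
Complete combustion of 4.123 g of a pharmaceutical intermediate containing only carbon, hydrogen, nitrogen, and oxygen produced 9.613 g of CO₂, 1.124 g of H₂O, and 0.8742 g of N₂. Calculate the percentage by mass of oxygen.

12.11%

mol C = 9.613 g CO₂ ÷ 44.009 g/mol = 0.21843 mol
mol H = 2 × 1.124 g H₂O ÷ 18.015 g/mol = 0.12478 mol
mol N = 2 × 0.8742 g N₂ ÷ 28.014 g/mol = 0.062412 mol
mass O = 4.123 − (2.6236 + 0.12578 + 0.87420) = 0.49942 g → mol O = 0.49942 ÷ 15.999 = 0.031216 mol
mass % O = 0.49942 g ÷ 4.123 g × 100%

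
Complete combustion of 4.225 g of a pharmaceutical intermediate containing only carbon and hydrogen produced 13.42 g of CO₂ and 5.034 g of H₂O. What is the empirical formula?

mol C = 13.42 g CO₂ ÷ 44.009 g/mol = 0.30494 mol
mol H = 2 × 5.034 g H₂O ÷ 18.015 g/mol = 0.55887 mol
Divide by the smallest (0.30494 mol): C 1.000, H 1.833
Multiplying each by 6 gives whole numbers: C 6.00, H 11.00

C6H11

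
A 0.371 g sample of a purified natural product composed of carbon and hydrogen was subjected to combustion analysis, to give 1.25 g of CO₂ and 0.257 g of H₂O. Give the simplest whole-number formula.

CH

mol C = 1.25 g CO₂ ÷ 44.009 g/mol = 0.02840 mol
mol H = 2 × 0.257 g H₂O ÷ 18.015 g/mol = 0.02853 mol
Divide by the smallest (0.02840 mol): C 1.000, H 1.005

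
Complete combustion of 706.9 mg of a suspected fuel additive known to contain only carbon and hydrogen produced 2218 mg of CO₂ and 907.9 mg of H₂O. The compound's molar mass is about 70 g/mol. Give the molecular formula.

mol C = 2.218 g CO₂ ÷ 44.009 g/mol = 0.050399 mol
mol H = 2 × 0.9079 g H₂O ÷ 18.015 g/mol = 0.10079 mol
Divide by the smallest (0.050399 mol): C 1.000, H 2.000
Empirical formula: CH2
Empirical-formula mass = 14.03 g/mol; 70 ÷ 14.03 ≈ 5, so the molecular formula is C5H10.

C5H10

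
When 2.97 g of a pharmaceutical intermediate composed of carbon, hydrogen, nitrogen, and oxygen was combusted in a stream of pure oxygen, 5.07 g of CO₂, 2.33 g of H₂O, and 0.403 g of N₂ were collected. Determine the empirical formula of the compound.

C4H9NO2

mol C = 5.07 g CO₂ ÷ 44.009 g/mol = 0.1152 mol
mol H = 2 × 2.33 g H₂O ÷ 18.015 g/mol = 0.2587 mol
mol N = 2 × 0.403 g N₂ ÷ 28.014 g/mol = 0.02877 mol
mass O = 2.97 − (1.384 + 0.2607 + 0.4030) = 0.9225 g → mol O = 0.9225 ÷ 15.999 = 0.05766 mol
Divide by the smallest (0.02877 mol): C 4.004, H 8.991, N 1.000, O 2.004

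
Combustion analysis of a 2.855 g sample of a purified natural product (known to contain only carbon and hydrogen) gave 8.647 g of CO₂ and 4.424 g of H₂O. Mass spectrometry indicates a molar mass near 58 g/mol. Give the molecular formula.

mol C = 8.647 g CO₂ ÷ 44.009 g/mol = 0.19648 mol
mol H = 2 × 4.424 g H₂O ÷ 18.015 g/mol = 0.49115 mol
Divide by the smallest (0.19648 mol): C 1.000, H 2.500
Multiplying each by 2 gives whole numbers: C 2.00, H 5.00
Empirical formula: C2H5
Empirical-formula mass = 29.06 g/mol; 58 ÷ 29.06 ≈ 2, so the molecular formula is C4H10.

C4H10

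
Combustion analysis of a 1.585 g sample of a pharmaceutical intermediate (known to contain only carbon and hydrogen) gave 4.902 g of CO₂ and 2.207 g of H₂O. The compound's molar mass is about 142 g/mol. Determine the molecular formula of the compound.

mol C = 4.902 g CO₂ ÷ 44.009 g/mol = 0.11139 mol
mol H = 2 × 2.207 g H₂O ÷ 18.015 g/mol = 0.24502 mol
Divide by the smallest (0.11139 mol): C 1.000, H 2.200
Multiplying each by 5 gives whole numbers: C 5.00, H 11.00
Empirical formula: C5H11
Empirical-formula mass = 71.14 g/mol; 142 ÷ 71.14 ≈ 2, so the molecular formula is C10H22.

C10H22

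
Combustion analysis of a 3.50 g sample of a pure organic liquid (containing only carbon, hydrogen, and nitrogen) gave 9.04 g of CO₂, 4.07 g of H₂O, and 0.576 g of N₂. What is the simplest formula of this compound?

C5H11N

mol C = 9.04 g CO₂ ÷ 44.009 g/mol = 0.2054 mol
mol H = 2 × 4.07 g H₂O ÷ 18.015 g/mol = 0.4518 mol
mol N = 2 × 0.576 g N₂ ÷ 28.014 g/mol = 0.04112 mol
Divide by the smallest (0.04112 mol): C 4.995, H 10.988, N 1.000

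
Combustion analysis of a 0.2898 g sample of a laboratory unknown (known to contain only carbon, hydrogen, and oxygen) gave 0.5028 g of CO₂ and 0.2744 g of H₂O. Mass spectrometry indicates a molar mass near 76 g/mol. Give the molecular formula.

mol C = 0.5028 g CO₂ ÷ 44.009 g/mol = 0.011425 mol
mol H = 2 × 0.2744 g H₂O ÷ 18.015 g/mol = 0.030464 mol
mass O = 0.2898 − (0.13722 + 0.030707) = 0.12187 g → mol O = 0.12187 ÷ 15.999 = 0.0076172 mol
Divide by the smallest (0.0076172 mol): C 1.500, H 3.999, O 1.000
Multiplying each by 2 gives whole numbers: C 3.00, H 8.00, O 2.00
Empirical formula: C3H8O2
Empirical-formula mass = 76.09 g/mol; 76 ÷ 76.09 ≈ 1, so the molecular formula is C3H8O2.

C3H8O2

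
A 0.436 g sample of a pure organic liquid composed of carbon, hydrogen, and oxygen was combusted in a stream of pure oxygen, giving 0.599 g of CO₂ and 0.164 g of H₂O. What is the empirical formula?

C6H8O7

mol C = 0.599 g CO₂ ÷ 44.009 g/mol = 0.01361 mol
mol H = 2 × 0.164 g H₂O ÷ 18.015 g/mol = 0.01821 mol
mass O = 0.436 − (0.1635 + 0.01835) = 0.2542 g → mol O = 0.2542 ÷ 15.999 = 0.01589 mol
Divide by the smallest (0.01361 mol): C 1.000, H 1.338, O 1.167
Multiplying each by 6 gives whole numbers: C 6.00, H 8.03, O 7.00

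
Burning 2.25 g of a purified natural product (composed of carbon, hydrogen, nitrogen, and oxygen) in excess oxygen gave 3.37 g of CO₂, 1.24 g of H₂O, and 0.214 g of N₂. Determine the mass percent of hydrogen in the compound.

6.2%

mol C = 3.37 g CO₂ ÷ 44.009 g/mol = 0.07658 mol
mol H = 2 × 1.24 g H₂O ÷ 18.015 g/mol = 0.1377 mol
mol N = 2 × 0.214 g N₂ ÷ 28.014 g/mol = 0.01528 mol
mass O = 2.25 − (0.9197 + 0.1388 + 0.2140) = 0.9775 g → mol O = 0.9775 ÷ 15.999 = 0.06110 mol
mass % H = 0.1388 g ÷ 2.25 g × 100%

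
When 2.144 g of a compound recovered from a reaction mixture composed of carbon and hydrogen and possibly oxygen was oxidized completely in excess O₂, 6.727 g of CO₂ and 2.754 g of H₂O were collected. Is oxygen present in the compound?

no

mol C = 6.727 g CO₂ ÷ 44.009 g/mol = 0.15286 mol
mol H = 2 × 2.754 g H₂O ÷ 18.015 g/mol = 0.30575 mol
C and H together account for 2.1441 g — essentially the entire 2.144 g sample — so the compound contains no oxygen.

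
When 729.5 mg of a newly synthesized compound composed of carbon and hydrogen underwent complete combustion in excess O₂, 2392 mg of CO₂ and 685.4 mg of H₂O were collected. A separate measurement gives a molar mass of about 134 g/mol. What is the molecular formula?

C10H14

mol C = 2.392 g CO₂ ÷ 44.009 g/mol = 0.054353 mol
mol H = 2 × 0.6854 g H₂O ÷ 18.015 g/mol = 0.076092 mol
Divide by the smallest (0.054353 mol): C 1.000, H 1.400
Multiplying each by 5 gives whole numbers: C 5.00, H 7.00
Empirical formula: C5H7
Empirical-formula mass = 67.11 g/mol; 134 ÷ 67.11 ≈ 2, so the molecular formula is C10H14.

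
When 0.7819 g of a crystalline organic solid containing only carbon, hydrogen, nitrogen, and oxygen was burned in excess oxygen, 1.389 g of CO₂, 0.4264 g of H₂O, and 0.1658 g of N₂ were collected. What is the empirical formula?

C8H12N3O3

mol C = 1.389 g CO₂ ÷ 44.009 g/mol = 0.031562 mol
mol H = 2 × 0.4264 g H₂O ÷ 18.015 g/mol = 0.047338 mol
mol N = 2 × 0.1658 g N₂ ÷ 28.014 g/mol = 0.011837 mol
mass O = 0.7819 − (0.37909 + 0.047717 + 0.16580) = 0.18930 g → mol O = 0.18930 ÷ 15.999 = 0.011832 mol
Divide by the smallest (0.011832 mol): C 2.668, H 4.001, N 1.000, O 1.000
Multiplying each by 3 gives whole numbers: C 8.00, H 12.00, N 3.00, O 3.00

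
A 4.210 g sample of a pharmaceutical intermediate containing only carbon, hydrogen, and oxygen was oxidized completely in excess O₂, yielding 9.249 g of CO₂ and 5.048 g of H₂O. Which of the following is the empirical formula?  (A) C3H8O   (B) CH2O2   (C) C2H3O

mol C = 9.249 g CO₂ ÷ 44.009 g/mol = 0.21016 mol
mol H = 2 × 5.048 g H₂O ÷ 18.015 g/mol = 0.56042 mol
mass O = 4.210 − (2.5243 + 0.56491) = 1.1208 g → mol O = 1.1208 ÷ 15.999 = 0.070057 mol
Divide by the smallest (0.070057 mol): C 3.000, H 7.999, O 1.000

(A) C3H8O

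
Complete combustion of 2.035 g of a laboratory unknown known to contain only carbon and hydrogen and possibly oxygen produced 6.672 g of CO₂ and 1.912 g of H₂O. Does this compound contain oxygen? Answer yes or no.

mol C = 6.672 g CO₂ ÷ 44.009 g/mol = 0.15161 mol
mol H = 2 × 1.912 g H₂O ÷ 18.015 g/mol = 0.21227 mol
C and H together account for 2.0349 g — essentially the entire 2.035 g sample — so the compound contains no oxygen.

no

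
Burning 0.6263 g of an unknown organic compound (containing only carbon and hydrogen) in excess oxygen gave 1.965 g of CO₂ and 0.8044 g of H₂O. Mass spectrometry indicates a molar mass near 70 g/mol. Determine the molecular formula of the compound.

C5H10

mol C = 1.965 g CO₂ ÷ 44.009 g/mol = 0.044650 mol
mol H = 2 × 0.8044 g H₂O ÷ 18.015 g/mol = 0.089303 mol
Divide by the smallest (0.044650 mol): C 1.000, H 2.000
Empirical formula: CH2
Empirical-formula mass = 14.03 g/mol; 70 ÷ 14.03 ≈ 5, so the molecular formula is C5H10.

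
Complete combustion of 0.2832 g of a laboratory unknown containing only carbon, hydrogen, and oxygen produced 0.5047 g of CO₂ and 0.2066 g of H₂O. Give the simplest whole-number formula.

mol C = 0.5047 g CO₂ ÷ 44.009 g/mol = 0.011468 mol
mol H = 2 × 0.2066 g H₂O ÷ 18.015 g/mol = 0.022936 mol
mass O = 0.2832 − (0.13774 + 0.023120) = 0.12234 g → mol O = 0.12234 ÷ 15.999 = 0.0076465 mol
Divide by the smallest (0.0076465 mol): C 1.500, H 3.000, O 1.000
Multiplying each by 2 gives whole numbers: C 3.00, H 6.00, O 2.00

C3H6O2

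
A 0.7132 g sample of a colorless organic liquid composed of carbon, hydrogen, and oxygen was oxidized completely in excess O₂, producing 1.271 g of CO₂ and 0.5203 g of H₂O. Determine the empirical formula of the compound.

mol C = 1.271 g CO₂ ÷ 44.009 g/mol = 0.028880 mol
mol H = 2 × 0.5203 g H₂O ÷ 18.015 g/mol = 0.057763 mol
mass O = 0.7132 − (0.34688 + 0.058225) = 0.30809 g → mol O = 0.30809 ÷ 15.999 = 0.019257 mol
Divide by the smallest (0.019257 mol): C 1.500, H 3.000, O 1.000
Multiplying each by 2 gives whole numbers: C 3.00, H 6.00, O 2.00

C3H6O2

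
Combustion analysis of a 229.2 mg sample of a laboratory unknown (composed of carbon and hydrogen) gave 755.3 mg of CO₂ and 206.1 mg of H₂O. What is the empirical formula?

C3H4

mol C = 0.7553 g CO₂ ÷ 44.009 g/mol = 0.017162 mol
mol H = 2 × 0.2061 g H₂O ÷ 18.015 g/mol = 0.022881 mol
Divide by the smallest (0.017162 mol): C 1.000, H 1.333
Multiplying each by 3 gives whole numbers: C 3.00, H 4.00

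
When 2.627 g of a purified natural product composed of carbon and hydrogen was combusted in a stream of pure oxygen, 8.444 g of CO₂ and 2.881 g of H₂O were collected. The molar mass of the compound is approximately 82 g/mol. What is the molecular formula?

mol C = 8.444 g CO₂ ÷ 44.009 g/mol = 0.19187 mol
mol H = 2 × 2.881 g H₂O ÷ 18.015 g/mol = 0.31984 mol
Divide by the smallest (0.19187 mol): C 1.000, H 1.667
Multiplying each by 3 gives whole numbers: C 3.00, H 5.00
Empirical formula: C3H5
Empirical-formula mass = 41.07 g/mol; 82 ÷ 41.07 ≈ 2, so the molecular formula is C6H10.

C6H10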